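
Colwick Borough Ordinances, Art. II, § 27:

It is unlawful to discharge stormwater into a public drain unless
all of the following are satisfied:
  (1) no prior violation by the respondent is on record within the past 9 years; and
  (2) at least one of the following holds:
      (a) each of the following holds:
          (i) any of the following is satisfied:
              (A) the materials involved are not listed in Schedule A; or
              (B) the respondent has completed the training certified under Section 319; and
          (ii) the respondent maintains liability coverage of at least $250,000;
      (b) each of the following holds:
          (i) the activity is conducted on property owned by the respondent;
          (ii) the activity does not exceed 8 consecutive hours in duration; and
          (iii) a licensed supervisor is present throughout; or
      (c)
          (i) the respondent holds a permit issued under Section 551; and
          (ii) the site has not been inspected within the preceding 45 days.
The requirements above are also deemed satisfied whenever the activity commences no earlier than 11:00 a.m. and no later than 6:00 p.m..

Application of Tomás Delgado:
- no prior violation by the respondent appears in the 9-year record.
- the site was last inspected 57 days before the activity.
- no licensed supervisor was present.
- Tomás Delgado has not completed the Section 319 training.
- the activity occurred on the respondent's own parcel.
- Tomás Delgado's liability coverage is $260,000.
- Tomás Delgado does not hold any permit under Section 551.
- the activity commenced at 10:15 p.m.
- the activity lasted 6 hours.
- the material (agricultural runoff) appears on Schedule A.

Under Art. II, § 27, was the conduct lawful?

(1) no prior violation — holds.
(A) not (Schedule A material) — not met.
(B) training certified — not satisfied.
(i) = F OR F = false.
(ii) coverage ≥ $250,000 — holds.
(a) = F AND T = false.
(i) own property — met.
(ii) ≤ 8 hrs duration — satisfied.
(iii) supervisor present — fails.
(b) = T AND T AND F = false.
(i) holds permit — not met.
(ii) not (site inspected) — holds.
(c): F AND T → false.
(2) = F OR F OR F = false.
So Overall is not satisfied (T AND F).
Exception (start within hours) — not satisfied.
Result: main false OR exception false → false.

No — unlawful.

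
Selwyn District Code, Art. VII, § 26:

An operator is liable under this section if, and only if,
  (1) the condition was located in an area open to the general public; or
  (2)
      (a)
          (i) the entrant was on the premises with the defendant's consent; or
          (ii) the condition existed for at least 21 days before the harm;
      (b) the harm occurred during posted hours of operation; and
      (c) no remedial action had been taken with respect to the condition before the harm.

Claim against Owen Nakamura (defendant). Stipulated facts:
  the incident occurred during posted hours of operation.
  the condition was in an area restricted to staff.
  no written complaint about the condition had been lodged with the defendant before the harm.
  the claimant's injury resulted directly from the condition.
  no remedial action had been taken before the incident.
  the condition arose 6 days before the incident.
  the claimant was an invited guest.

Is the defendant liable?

Yes — liable.

(1) public area — fails.
(i) consent to enter — satisfied.
(ii) condition ≥21 days old — not met.
(a) = T OR F = true.
(b) during posted hours — met.
(c) no remedial action — holds.
So (2) is satisfied (T AND T AND T).
Overall = F OR T = true.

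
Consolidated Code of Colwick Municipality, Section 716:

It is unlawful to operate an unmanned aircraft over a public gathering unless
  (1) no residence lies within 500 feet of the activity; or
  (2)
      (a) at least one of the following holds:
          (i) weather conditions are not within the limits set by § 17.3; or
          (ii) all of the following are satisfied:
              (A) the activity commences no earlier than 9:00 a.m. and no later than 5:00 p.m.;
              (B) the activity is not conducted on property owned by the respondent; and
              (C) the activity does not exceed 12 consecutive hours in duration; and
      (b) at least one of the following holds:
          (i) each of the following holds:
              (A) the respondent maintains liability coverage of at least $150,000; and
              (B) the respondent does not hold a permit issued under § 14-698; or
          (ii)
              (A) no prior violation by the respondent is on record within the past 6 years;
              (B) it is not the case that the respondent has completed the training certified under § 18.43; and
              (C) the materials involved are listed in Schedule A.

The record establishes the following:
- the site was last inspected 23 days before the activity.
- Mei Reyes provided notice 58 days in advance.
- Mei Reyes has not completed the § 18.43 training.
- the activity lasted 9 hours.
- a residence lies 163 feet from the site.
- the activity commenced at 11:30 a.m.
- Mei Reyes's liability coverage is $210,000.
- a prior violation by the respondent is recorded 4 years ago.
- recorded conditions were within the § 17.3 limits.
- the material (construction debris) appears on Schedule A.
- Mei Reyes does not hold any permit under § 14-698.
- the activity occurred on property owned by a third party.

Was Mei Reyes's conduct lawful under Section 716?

Yes — lawful.

(1) no residence in 500 ft — not satisfied.
(i) not (weather ok) — fails.
(A) start within hours — holds.
(B) not (own property) — holds.
(C) ≤ 12 hrs duration — holds.
(ii) = T AND T AND T = true.
(a) = F OR T = true.
(A) coverage ≥ $150,000 — holds.
(B) not (holds permit) — met.
(i): T AND T → true.
(A) no prior violation — not met.
(B) not (training certified) — satisfied.
(C) Schedule A material — satisfied.
So (ii) is not satisfied (F AND T AND T).
So (b) is satisfied (T OR F).
So (2) is satisfied (T AND T).
Overall: F OR T → true.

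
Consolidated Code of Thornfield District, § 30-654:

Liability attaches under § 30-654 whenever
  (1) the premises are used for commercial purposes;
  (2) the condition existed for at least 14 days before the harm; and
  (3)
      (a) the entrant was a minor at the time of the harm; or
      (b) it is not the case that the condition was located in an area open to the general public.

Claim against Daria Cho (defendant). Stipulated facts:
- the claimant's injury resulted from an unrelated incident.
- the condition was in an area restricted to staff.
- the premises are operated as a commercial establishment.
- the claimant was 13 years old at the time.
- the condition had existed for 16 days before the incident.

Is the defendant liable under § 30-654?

Yes — liable.

(1) commercial use — met.
(2) condition ≥14 days old — satisfied.
(a) entrant a minor — met.
(b) not (public area) — holds.
(3) = T OR T = true.
Overall: T AND T AND T → true.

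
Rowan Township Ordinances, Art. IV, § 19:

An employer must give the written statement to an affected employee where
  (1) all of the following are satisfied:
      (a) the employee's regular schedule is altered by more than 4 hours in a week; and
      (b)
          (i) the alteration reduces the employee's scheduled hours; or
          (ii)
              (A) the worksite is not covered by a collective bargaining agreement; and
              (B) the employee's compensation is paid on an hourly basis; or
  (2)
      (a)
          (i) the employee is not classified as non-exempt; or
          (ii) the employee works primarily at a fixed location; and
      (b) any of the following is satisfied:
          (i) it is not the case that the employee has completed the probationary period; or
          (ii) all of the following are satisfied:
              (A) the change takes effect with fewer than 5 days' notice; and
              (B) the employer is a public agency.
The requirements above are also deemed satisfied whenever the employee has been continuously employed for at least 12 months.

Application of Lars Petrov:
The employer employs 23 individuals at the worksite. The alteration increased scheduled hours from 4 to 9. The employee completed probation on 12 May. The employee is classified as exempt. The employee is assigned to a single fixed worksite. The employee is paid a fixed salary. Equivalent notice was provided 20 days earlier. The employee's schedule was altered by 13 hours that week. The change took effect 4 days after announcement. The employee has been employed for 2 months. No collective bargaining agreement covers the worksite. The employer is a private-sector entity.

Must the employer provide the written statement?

(a) schedule shift > 4h — met.
(i) hours reduced — not satisfied.
(A) no CBA — met.
(B) hourly-paid — not satisfied.
So (ii) is not satisfied (T AND F).
(b): F OR F → false.
(1): T AND F → false.
(i) not (non-exempt) — holds.
(ii) fixed location — holds.
(a) = T OR T = true.
(i) not (past probation) — not met.
(A) < 5 days' notice — satisfied.
(B) public agency — not met.
(ii): T AND F → false.
(b) = F OR F = false.
So (2) is not satisfied (T AND F).
Overall: F OR F → false.
Exception (tenure ≥ 12 mo.) — not satisfied.
Result: main false OR exception false → false.

No — not required.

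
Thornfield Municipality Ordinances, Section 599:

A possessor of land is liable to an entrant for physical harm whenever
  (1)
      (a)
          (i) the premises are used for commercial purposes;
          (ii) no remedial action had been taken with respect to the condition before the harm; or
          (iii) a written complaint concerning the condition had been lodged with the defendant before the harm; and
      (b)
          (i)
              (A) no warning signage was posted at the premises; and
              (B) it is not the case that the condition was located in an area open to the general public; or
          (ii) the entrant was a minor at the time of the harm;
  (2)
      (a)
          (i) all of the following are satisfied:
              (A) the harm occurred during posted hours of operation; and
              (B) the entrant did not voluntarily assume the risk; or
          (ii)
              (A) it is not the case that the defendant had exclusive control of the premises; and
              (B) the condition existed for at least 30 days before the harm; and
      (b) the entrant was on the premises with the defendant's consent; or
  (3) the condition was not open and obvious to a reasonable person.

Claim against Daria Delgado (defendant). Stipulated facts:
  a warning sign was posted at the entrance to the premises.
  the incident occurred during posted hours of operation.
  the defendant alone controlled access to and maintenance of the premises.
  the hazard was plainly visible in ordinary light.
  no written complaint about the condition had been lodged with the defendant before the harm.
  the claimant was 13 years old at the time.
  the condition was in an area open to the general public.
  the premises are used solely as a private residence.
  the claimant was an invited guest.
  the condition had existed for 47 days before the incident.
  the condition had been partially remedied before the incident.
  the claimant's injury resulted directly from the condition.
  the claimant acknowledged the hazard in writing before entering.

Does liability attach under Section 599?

No — not liable.

(i) commercial use — not satisfied.
(ii) no remedial action — not met.
(iii) complaint lodged — fails.
(a): F OR F OR F → false.
(A) no signage posted — not met.
(B) not (public area) — not satisfied.
(i): F AND F → false.
(ii) entrant a minor — satisfied.
So (b) is satisfied (F OR T).
(1): F AND T → false.
(A) during posted hours — holds.
(B) no assumed risk — fails.
(i) = T AND F = false.
(A) not (exclusive control) — not met.
(B) condition ≥30 days old — satisfied.
(ii) = F AND T = false.
(a): F OR F → false.
(b) consent to enter — holds.
(2) = F AND T = false.
(3) not open/obvious — not satisfied.
Overall = F OR F OR F = false.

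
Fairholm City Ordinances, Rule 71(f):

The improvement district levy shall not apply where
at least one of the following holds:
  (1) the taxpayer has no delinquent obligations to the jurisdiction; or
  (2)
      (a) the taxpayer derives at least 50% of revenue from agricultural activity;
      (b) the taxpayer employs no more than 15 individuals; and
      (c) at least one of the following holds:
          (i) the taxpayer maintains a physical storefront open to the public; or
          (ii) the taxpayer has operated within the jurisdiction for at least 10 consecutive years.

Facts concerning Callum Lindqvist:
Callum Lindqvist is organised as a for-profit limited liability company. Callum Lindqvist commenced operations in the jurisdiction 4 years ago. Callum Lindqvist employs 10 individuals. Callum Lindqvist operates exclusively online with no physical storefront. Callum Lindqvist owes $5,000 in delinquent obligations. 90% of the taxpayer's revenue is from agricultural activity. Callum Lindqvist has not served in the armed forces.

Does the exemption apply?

No — not exempt.

(1) no delinquency — not satisfied.
(a) ≥50% agricultural — satisfied.
(b) ≤ 15 employees — holds.
(i) has storefront — not satisfied.
(ii) ≥ 10 yrs in jurisdiction — not satisfied.
(c): F OR F → false.
So (2) is not satisfied (T AND T AND F).
Overall: F OR F → false.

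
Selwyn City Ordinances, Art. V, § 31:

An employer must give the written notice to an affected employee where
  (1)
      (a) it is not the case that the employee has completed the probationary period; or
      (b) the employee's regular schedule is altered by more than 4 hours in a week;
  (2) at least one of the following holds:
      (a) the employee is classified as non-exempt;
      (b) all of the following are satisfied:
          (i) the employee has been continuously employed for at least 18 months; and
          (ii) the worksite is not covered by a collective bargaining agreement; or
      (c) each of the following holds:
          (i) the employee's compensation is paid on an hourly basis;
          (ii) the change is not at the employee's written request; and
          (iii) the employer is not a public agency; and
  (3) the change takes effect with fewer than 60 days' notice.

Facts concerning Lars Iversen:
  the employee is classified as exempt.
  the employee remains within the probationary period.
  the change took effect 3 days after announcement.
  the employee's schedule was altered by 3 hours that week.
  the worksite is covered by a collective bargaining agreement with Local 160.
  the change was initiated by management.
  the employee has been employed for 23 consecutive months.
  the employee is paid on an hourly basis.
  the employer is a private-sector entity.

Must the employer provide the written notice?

(a) not (past probation) — met.
(b) schedule shift > 4h — not met.
(1) = T OR F = true.
(a) non-exempt — fails.
(i) tenure ≥ 18 mo. — satisfied.
(ii) no CBA — not satisfied.
(b): T AND F → false.
(i) hourly-paid — holds.
(ii) not employee-requested — met.
(iii) not (public agency) — holds.
So (c) is satisfied (T AND T AND T).
(2) = F OR F OR T = true.
(3) < 60 days' notice — satisfied.
Overall = T AND T AND T = true.

Yes — required.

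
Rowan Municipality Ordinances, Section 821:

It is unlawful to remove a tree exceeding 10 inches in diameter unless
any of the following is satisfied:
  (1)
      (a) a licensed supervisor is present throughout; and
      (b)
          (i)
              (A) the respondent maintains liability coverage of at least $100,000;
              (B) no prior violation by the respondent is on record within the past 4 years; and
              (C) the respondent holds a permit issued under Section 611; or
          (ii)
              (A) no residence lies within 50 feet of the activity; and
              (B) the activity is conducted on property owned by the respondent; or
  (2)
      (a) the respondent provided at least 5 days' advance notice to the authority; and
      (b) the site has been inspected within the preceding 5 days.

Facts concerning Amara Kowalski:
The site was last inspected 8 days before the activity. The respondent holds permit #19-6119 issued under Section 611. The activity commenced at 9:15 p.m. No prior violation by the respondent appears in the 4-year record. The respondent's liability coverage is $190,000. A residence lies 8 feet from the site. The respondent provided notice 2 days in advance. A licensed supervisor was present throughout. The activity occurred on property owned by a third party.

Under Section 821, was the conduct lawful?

(a) supervisor present — met.
(A) coverage ≥ $100,000 — met.
(B) no prior violation — satisfied.
(C) holds permit — met.
So (i) is satisfied (T AND T AND T).
(A) no residence in 50 ft — not satisfied.
(B) own property — fails.
So (ii) is not satisfied (F AND F).
So (b) is satisfied (T OR F).
(1) = T AND T = true.
(a) ≥5 days' notice — fails.
(b) site inspected — fails.
(2): F AND F → false.
Overall = T OR F = true.

Yes — lawful.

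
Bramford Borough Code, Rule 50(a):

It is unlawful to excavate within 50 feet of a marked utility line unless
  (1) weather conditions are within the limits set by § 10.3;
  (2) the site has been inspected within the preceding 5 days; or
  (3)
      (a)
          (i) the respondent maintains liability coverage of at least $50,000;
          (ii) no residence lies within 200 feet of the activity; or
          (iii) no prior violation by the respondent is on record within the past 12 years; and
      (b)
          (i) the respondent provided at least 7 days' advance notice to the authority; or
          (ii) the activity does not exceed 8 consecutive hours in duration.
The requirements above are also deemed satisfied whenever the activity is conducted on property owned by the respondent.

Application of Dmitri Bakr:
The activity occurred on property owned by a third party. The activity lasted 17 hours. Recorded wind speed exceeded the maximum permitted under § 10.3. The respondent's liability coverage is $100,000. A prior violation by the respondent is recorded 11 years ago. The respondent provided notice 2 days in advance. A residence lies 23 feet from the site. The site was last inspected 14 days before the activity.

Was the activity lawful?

No — unlawful.

(1) weather ok — not met.
(2) site inspected — not satisfied.
(i) coverage ≥ $50,000 — satisfied.
(ii) no residence in 200 ft — not satisfied.
(iii) no prior violation — not met.
So (a) is satisfied (T OR F OR F).
(i) ≥7 days' notice — not met.
(ii) ≤ 8 hrs duration — fails.
(b): F OR F → false.
So (3) is not satisfied (T AND F).
So Overall is not satisfied (F OR F OR F).
Exception (own property) — not satisfied.
Result: main false OR exception false → false.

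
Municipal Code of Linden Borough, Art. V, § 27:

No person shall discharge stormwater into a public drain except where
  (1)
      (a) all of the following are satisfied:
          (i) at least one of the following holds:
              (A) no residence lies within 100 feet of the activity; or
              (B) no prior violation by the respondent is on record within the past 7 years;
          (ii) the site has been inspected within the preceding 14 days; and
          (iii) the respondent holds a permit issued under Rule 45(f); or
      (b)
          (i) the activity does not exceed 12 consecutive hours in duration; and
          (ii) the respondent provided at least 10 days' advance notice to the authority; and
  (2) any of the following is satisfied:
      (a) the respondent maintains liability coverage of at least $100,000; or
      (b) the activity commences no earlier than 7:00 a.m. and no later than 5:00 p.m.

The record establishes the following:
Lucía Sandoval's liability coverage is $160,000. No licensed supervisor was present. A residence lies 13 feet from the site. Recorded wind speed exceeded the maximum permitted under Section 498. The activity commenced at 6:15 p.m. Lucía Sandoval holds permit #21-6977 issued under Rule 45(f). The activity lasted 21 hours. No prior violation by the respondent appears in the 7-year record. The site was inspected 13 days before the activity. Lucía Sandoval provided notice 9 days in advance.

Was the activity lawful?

Yes — lawful.

(A) no residence in 100 ft — fails.
(B) no prior violation — holds.
(i) = F OR T = true.
(ii) site inspected — satisfied.
(iii) holds permit — satisfied.
So (a) is satisfied (T AND T AND T).
(i) ≤ 12 hrs duration — not satisfied.
(ii) ≥10 days' notice — not met.
(b) = F AND F = false.
(1) = T OR F = true.
(a) coverage ≥ $100,000 — met.
(b) start within hours — fails.
So (2) is satisfied (T OR F).
Overall = T AND T = true.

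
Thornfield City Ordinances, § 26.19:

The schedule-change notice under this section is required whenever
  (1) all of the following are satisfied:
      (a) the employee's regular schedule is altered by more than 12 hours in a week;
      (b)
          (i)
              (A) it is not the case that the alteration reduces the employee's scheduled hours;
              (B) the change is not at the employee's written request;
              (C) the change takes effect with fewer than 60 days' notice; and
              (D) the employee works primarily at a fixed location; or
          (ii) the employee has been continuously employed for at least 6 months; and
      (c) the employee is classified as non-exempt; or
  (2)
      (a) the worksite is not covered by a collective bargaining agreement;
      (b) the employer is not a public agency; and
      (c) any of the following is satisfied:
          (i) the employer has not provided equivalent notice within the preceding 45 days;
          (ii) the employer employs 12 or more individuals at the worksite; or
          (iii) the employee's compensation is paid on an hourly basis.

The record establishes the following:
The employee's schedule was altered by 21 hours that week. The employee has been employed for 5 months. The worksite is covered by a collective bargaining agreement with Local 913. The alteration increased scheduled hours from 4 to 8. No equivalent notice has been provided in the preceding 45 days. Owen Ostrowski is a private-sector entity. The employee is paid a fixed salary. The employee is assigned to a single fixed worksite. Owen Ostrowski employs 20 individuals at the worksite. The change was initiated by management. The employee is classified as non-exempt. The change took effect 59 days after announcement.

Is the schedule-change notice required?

(a) schedule shift > 12h — holds.
(A) not (hours reduced) — satisfied.
(B) not employee-requested — holds.
(C) < 60 days' notice — holds.
(D) fixed location — met.
(i): T AND T AND T AND T → true.
(ii) tenure ≥ 6 mo. — not met.
(b) = T OR F = true.
(c) non-exempt — satisfied.
So (1) is satisfied (T AND T AND T).
(a) no CBA — not met.
(b) not (public agency) — holds.
(i) no recent notice — holds.
(ii) ≥ 12 at site — satisfied.
(iii) hourly-paid — not satisfied.
(c) = T OR T OR F = true.
(2) = F AND T AND T = false.
Overall = T OR F = true.

Yes — required.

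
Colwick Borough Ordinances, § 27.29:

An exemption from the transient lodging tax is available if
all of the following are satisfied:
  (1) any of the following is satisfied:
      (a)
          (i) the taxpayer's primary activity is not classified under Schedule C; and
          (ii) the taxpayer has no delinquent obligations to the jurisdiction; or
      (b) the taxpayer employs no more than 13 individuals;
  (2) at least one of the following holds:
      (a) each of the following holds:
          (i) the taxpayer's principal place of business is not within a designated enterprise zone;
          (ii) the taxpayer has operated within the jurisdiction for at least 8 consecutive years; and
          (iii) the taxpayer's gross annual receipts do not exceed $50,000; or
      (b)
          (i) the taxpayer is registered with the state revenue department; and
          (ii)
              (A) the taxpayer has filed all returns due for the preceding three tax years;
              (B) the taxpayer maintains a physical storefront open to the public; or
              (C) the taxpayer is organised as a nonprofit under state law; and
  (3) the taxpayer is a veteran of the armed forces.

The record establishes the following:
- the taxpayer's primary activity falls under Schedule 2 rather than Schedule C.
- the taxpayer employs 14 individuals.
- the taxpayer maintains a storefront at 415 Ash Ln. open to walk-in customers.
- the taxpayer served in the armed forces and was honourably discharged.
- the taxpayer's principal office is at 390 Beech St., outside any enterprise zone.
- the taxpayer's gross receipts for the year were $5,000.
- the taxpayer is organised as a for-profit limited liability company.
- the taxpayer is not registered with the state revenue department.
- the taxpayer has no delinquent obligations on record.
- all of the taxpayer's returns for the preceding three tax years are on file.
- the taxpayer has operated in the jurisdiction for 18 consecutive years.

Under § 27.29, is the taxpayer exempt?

Yes — exempt.

(i) not (Schedule C activity) — satisfied.
(ii) no delinquency — met.
(a): T AND T → true.
(b) ≤ 13 employees — not satisfied.
So (1) is satisfied (T OR F).
(i) not (in enterprise zone) — holds.
(ii) ≥ 8 yrs in jurisdiction — holds.
(iii) receipts ≤ $50,000 — satisfied.
(a) = T AND T AND T = true.
(i) state-registered — not met.
(A) returns current — satisfied.
(B) has storefront — met.
(C) nonprofit — not satisfied.
(ii) = T OR T OR F = true.
(b): F AND T → false.
(2): T OR F → true.
(3) veteran — holds.
So Overall is satisfied (T AND T AND T).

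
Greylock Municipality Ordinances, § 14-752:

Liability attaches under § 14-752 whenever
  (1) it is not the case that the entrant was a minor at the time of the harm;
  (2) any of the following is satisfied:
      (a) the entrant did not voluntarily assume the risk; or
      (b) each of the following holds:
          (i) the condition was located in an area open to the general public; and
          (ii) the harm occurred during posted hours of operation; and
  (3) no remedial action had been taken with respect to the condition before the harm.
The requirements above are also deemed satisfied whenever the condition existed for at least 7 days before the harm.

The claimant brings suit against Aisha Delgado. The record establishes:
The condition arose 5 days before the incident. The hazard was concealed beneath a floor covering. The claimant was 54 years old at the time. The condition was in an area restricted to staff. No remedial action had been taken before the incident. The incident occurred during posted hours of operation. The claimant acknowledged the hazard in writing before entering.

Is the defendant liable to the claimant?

No — not liable.

(1) not (entrant a minor) — holds.
(a) no assumed risk — fails.
(i) public area — fails.
(ii) during posted hours — holds.
(b) = F AND T = false.
(2): F OR F → false.
(3) no remedial action — holds.
Overall: T AND F AND T → false.
Exception (condition ≥7 days old) — not satisfied.
Result: main false OR exception false → false.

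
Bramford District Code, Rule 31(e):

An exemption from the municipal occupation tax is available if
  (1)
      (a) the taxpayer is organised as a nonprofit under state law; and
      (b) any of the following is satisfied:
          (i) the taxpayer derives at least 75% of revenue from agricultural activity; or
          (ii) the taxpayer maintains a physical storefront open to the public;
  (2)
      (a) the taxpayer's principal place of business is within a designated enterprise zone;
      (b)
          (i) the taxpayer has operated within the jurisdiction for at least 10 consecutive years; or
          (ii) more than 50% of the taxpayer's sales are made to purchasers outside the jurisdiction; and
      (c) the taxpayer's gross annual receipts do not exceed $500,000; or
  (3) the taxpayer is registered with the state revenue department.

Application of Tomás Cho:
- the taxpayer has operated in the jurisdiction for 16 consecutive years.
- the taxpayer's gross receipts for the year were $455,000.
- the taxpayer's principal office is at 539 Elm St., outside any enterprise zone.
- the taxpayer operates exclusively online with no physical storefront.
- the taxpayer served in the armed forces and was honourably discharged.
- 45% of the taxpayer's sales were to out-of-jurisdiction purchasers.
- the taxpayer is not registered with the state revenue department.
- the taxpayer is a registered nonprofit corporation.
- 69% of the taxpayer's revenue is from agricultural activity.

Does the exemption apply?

No — not exempt.

(a) nonprofit — satisfied.
(i) ≥75% agricultural — not met.
(ii) has storefront — not satisfied.
So (b) is not satisfied (F OR F).
(1): T AND F → false.
(a) in enterprise zone — not satisfied.
(i) ≥ 10 yrs in jurisdiction — satisfied.
(ii) >50% out-of-jur. sales — not satisfied.
(b) = T OR F = true.
(c) receipts ≤ $500,000 — holds.
(2): F AND T AND T → false.
(3) state-registered — not met.
Overall: F OR F OR F → false.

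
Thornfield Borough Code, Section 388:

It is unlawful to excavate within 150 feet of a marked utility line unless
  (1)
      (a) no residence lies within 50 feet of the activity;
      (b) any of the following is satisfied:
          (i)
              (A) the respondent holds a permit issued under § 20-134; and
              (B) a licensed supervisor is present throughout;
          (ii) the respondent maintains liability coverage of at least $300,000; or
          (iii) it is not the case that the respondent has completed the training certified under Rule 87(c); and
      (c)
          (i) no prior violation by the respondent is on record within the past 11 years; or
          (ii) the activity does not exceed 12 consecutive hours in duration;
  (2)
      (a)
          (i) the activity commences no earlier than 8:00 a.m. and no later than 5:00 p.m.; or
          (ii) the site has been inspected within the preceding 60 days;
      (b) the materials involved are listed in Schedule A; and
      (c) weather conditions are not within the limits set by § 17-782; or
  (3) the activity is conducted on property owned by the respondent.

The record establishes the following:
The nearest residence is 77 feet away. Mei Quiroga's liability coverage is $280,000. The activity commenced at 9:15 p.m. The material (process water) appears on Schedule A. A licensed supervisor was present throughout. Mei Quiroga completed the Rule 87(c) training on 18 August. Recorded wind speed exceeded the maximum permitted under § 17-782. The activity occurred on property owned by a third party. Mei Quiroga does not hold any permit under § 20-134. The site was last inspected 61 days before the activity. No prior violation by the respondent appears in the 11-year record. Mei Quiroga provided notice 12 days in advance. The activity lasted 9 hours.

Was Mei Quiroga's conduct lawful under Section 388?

No — unlawful.

(a) no residence in 50 ft — satisfied.
(A) holds permit — not met.
(B) supervisor present — holds.
(i): F AND T → false.
(ii) coverage ≥ $300,000 — not satisfied.
(iii) not (training certified) — not satisfied.
(b) = F OR F OR F = false.
(i) no prior violation — holds.
(ii) ≤ 12 hrs duration — holds.
So (c) is satisfied (T OR T).
So (1) is not satisfied (T AND F AND T).
(i) start within hours — fails.
(ii) site inspected — not met.
(a) = F OR F = false.
(b) Schedule A material — holds.
(c) not (weather ok) — satisfied.
(2): F AND T AND T → false.
(3) own property — not satisfied.
Overall = F OR F OR F = false.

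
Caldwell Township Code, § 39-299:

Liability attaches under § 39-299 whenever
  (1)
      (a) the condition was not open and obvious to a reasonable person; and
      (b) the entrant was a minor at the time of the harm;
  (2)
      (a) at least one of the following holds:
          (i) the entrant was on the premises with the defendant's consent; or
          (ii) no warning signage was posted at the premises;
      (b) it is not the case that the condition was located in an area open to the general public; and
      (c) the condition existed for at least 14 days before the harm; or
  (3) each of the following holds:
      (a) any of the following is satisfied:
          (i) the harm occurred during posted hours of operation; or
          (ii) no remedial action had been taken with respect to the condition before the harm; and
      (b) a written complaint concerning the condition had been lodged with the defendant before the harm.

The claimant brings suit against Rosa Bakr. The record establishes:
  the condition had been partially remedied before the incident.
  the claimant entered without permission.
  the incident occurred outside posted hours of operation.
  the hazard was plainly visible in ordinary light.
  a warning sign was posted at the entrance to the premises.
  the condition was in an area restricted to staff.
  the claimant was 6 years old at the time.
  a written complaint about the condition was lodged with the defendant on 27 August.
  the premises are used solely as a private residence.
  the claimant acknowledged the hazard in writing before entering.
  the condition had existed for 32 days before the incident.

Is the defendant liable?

No — not liable.

(a) not open/obvious — fails.
(b) entrant a minor — holds.
(1): F AND T → false.
(i) consent to enter — not met.
(ii) no signage posted — not satisfied.
So (a) is not satisfied (F OR F).
(b) not (public area) — met.
(c) condition ≥14 days old — met.
(2): F AND T AND T → false.
(i) during posted hours — fails.
(ii) no remedial action — fails.
(a) = F OR F = false.
(b) complaint lodged — holds.
So (3) is not satisfied (F AND T).
Overall = F OR F OR F = false.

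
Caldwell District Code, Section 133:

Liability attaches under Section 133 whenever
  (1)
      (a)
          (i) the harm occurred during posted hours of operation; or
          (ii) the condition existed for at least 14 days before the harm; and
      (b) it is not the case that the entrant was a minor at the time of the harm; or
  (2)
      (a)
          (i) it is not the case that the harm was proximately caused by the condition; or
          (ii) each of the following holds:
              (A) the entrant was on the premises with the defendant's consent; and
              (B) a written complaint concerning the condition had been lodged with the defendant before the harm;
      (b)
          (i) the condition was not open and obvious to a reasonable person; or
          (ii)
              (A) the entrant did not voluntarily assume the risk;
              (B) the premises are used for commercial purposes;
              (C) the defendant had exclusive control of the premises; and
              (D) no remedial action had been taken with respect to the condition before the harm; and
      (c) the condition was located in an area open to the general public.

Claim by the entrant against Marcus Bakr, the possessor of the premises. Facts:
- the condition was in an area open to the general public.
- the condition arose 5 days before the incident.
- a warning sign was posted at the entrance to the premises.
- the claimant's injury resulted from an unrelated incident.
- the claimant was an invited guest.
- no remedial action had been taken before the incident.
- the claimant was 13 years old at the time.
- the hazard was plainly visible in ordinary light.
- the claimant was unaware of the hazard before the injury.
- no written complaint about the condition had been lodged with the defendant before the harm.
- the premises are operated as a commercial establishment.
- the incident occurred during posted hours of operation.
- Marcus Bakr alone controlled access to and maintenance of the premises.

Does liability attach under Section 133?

Yes — liable.

(i) during posted hours — met.
(ii) condition ≥14 days old — not satisfied.
(a): T OR F → true.
(b) not (entrant a minor) — not satisfied.
(1) = T AND F = false.
(i) not (proximate cause) — holds.
(A) consent to enter — met.
(B) complaint lodged — not met.
(ii) = T AND F = false.
(a) = T OR F = true.
(i) not open/obvious — fails.
(A) no assumed risk — met.
(B) commercial use — met.
(C) exclusive control — holds.
(D) no remedial action — met.
(ii) = T AND T AND T AND T = true.
(b): F OR T → true.
(c) public area — met.
So (2) is satisfied (T AND T AND T).
Overall: F OR T → true.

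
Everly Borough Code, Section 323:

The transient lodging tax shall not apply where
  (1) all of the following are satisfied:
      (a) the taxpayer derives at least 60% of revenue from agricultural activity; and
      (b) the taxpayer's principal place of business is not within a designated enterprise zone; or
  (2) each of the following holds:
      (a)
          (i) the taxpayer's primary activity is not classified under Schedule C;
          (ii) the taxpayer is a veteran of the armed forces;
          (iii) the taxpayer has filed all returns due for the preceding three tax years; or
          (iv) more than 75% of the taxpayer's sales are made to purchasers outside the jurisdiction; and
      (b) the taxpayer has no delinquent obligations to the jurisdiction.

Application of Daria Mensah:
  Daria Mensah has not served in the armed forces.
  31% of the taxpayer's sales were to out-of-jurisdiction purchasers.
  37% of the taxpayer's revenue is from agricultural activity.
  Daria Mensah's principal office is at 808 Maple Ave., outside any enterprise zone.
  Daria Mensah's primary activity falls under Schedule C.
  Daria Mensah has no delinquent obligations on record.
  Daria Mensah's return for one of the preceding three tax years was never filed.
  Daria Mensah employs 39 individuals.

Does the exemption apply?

No — not exempt.

(a) ≥60% agricultural — fails.
(b) not (in enterprise zone) — met.
(1): F AND T → false.
(i) not (Schedule C activity) — not satisfied.
(ii) veteran — not met.
(iii) returns current — fails.
(iv) >75% out-of-jur. sales — not satisfied.
(a): F OR F OR F OR F → false.
(b) no delinquency — satisfied.
So (2) is not satisfied (F AND T).
Overall: F OR F → false.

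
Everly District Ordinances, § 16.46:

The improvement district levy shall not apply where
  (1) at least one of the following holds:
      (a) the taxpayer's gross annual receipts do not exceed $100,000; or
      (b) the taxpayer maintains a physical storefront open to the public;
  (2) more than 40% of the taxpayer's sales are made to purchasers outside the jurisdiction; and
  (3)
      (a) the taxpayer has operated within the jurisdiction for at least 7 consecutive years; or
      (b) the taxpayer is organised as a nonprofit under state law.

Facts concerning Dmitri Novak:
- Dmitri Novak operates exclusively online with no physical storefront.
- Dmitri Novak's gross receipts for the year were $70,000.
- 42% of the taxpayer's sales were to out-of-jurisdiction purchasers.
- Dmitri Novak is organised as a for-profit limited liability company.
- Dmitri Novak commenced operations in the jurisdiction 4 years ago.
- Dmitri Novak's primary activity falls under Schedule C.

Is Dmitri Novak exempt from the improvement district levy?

(a) receipts ≤ $100,000 — met.
(b) has storefront — fails.
So (1) is satisfied (T OR F).
(2) >40% out-of-jur. sales — holds.
(a) ≥ 7 yrs in jurisdiction — not satisfied.
(b) nonprofit — fails.
(3): F OR F → false.
Overall: T AND T AND F → false.

No — not exempt.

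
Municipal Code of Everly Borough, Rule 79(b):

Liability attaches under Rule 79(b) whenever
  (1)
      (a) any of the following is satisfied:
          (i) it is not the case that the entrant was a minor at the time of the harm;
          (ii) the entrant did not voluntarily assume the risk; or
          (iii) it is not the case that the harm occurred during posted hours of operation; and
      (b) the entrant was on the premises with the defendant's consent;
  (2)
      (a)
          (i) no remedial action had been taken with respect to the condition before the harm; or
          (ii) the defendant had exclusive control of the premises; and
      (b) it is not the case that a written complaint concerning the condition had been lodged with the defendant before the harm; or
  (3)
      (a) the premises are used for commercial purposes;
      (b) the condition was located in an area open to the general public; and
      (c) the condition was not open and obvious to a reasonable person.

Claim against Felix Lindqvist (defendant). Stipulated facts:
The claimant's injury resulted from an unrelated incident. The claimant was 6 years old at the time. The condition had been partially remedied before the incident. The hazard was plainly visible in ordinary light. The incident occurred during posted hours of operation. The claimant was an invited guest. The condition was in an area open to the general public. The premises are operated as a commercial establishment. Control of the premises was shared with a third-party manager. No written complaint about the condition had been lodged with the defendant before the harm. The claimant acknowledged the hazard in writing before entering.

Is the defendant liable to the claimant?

No — not liable.

(i) not (entrant a minor) — fails.
(ii) no assumed risk — not met.
(iii) not (during posted hours) — not met.
So (a) is not satisfied (F OR F OR F).
(b) consent to enter — met.
(1): F AND T → false.
(i) no remedial action — not satisfied.
(ii) exclusive control — fails.
So (a) is not satisfied (F OR F).
(b) not (complaint lodged) — met.
(2): F AND T → false.
(a) commercial use — satisfied.
(b) public area — satisfied.
(c) not open/obvious — fails.
(3) = T AND T AND F = false.
Overall = F OR F OR F = false.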